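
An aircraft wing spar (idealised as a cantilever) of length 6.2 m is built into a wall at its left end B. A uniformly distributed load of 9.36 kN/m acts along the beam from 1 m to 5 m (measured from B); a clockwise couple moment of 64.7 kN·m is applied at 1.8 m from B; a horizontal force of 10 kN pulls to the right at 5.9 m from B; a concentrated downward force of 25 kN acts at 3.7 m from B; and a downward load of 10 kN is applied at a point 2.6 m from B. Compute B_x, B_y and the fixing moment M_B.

Resultant of the distributed load: 9.36 × 4 = 37.44 kN at 3 m from B.
ΣF_x = 0: B_x + 10 = 0 → B_x = -10.00 kN.
ΣF_y = 0: B_y − 9.36·4 − 25 − 10 = 0 → B_y = 72.44 kN.
ΣM about B: M_B − (9.36·4)·3 − 64.7 − 25·3.7 − 10·2.6 = 0 → M_B = 295.5 kN·m.

B_x = -10.00 kN, B_y = 72.44 kN, M_B = 295.5 kN·m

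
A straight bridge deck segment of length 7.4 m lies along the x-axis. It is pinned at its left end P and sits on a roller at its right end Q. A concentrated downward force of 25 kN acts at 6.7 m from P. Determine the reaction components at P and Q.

Moments about P: Q_y·7.4 − 25·6.7 = 0 → Q_y = 167.5/7.4 = 22.6351 ≈ 22.64 kN.
ΣF_y = 0: P_y + 22.6351 − 25 = 0 → P_y = 2.365 kN.
ΣF_x = 0: no horizontal applied forces, so P_x = 0.

P_x = 0, P_y = 2.365 kN, Q_y = 22.64 kN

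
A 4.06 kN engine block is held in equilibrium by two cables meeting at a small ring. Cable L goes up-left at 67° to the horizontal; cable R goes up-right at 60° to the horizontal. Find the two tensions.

ΣF_x = 0: −T_L·cos67° + T_R·cos60° = 0 → T_R = 0.781462·T_L.
ΣF_y = 0: T_L·sin67° + T_R·sin60° = 4.06.
Substitute: T_L·(0.920505 + 0.781462·0.866025) = 4.06 → T_L = 2.54184 ≈ 2.542 kN.
Then T_R = 0.781462 × 2.54184 = 1.986 kN.

T_L = 2.542 kN, T_R = 1.986 kN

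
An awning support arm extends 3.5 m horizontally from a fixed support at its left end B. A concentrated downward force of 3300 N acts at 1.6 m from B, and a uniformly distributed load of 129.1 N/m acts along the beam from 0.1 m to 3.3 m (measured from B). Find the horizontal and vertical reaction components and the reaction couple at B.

Resultant of the distributed load: 129.1 × 3.2 = 413.12 N at 1.7 m from B.
ΣF_x = 0: B_x = 0.
ΣF_y = 0: B_y − 3300 − 129.1·3.2 = 0 → B_y = 3713 N.
ΣM about B: M_B − 3300·1.6 − (129.1·3.2)·1.7 = 0 → M_B = 5982 N·m.

B_x = 0, B_y = 3713 N, M_B = 5982 N·m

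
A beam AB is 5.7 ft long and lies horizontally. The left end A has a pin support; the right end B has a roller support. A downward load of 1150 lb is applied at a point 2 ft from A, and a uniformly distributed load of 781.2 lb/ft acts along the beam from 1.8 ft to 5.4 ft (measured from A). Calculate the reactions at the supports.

Resultant of the distributed load: 781.2 × 3.6 = 2812.32 lb at 3.6 ft from A.
Taking moments about A: B_y·5.7 − 1150·2 − (781.2·3.6)·3.6 = 0 → B_y = 12424.352/5.7 = 2179.71 ≈ 2180 lb.
ΣF_y = 0: A_y + 2179.71 − 1150 − 781.2·3.6 = 0 → A_y = 1783 lb.
ΣF_x = 0: no horizontal applied forces, so A_x = 0.

A_x = 0, A_y = 1783 lb, B_y = 2180 lb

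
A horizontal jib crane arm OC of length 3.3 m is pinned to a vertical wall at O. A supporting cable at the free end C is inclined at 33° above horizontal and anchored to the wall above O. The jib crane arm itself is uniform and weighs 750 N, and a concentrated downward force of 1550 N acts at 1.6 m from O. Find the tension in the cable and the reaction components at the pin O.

T = 2068 N, O_x = 1735 N, O_y = 1173 N

ΣM about O: T·sin33°·3.3 − 750·1.65 − 1550·1.6 = 0 → T = 3717.5/(3.3·0.544639) = 2068.37 ≈ 2068 N.
ΣF_x = 0: O_x − T·cos33° = 0 → O_x = 2068.37 × 0.838671 = 1735 N.
ΣF_y = 0: O_y + T·sin33° − 750 − 1550 = 0 → O_y = 2300 − 2068.37 × 0.544639 = 1173 N.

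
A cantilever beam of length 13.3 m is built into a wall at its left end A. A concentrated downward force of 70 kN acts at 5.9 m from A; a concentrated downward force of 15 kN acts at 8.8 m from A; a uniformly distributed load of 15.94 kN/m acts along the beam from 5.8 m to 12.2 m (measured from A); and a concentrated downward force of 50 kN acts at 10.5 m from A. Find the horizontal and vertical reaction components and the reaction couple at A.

Resultant of the distributed load: 15.94 × 6.4 = 102.016 kN at 9 m from A.
ΣF_x = 0: A_x = 0.
ΣF_y = 0: A_y − 70 − 15 − 15.94·6.4 − 50 = 0 → A_y = 237.0 kN.
ΣM about A: M_A − 70·5.9 − 15·8.8 − (15.94·6.4)·9 − 50·10.5 = 0 → M_A = 1988 kN·m.

A_x = 0, A_y = 237.0 kN, M_A = 1988 kN·m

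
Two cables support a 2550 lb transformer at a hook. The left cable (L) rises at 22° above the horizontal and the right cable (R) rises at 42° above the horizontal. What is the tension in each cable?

T_L = 2108 lb, T_R = 2631 lb

ΣF_x = 0: −T_L·cos22° + T_R·cos42° = 0 → T_R = 1.24765·T_L.
ΣF_y = 0: T_L·sin22° + T_R·sin42° = 2550.
Substitute: T_L·(0.374607 + 1.24765·0.669131) = 2550 → T_L = 2108.4 ≈ 2108 lb.
Then T_R = 1.24765 × 2108.4 = 2631 lb.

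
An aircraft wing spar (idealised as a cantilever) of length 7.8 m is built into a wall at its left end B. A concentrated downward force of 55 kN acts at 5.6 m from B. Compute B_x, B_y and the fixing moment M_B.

B_x = 0, B_y = 55.00 kN, M_B = 308.0 kN·m

ΣF_x = 0: B_x = 0.
ΣF_y = 0: B_y − 55 = 0 → B_y = 55.00 kN.
ΣM about B: M_B − 55·5.6 = 0 → M_B = 308.0 kN·m.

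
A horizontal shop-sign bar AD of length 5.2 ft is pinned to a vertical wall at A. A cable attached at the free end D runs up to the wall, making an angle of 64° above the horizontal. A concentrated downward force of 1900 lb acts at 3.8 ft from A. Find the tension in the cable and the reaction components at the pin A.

T = 1545 lb, A_x = 677.2 lb, A_y = 511.5 lb

ΣM about A: T·sin64°·5.2 − 1900·3.8 = 0 → T = 7220/(5.2·0.898794) = 1544.81 ≈ 1545 lb.
ΣF_x = 0: A_x − T·cos64° = 0 → A_x = 1544.81 × 0.438371 = 677.2 lb.
ΣF_y = 0: A_y + T·sin64° − 1900 = 0 → A_y = 1900 − 1544.81 × 0.898794 = 511.5 lb.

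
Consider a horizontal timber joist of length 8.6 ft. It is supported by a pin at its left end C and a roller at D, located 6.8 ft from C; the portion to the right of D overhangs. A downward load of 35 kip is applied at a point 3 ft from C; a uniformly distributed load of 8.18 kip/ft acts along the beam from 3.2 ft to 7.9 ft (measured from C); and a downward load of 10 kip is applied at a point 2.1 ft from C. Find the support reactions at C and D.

C_x = 0, C_y = 33.54 kip, D_y = 49.91 kip

Resultant of the distributed load: 8.18 × 4.7 = 38.446 kip at 5.55 ft from C.
ΣM about C: D_y·6.8 − 35·3 − (8.18·4.7)·5.55 − 10·2.1 = 0 → D_y = 339.3753/6.8 = 49.9081 ≈ 49.91 kip.
ΣF_y = 0: C_y + 49.9081 − 35 − 8.18·4.7 − 10 = 0 → C_y = 33.54 kip.
ΣF_x = 0: no horizontal applied forces, so C_x = 0.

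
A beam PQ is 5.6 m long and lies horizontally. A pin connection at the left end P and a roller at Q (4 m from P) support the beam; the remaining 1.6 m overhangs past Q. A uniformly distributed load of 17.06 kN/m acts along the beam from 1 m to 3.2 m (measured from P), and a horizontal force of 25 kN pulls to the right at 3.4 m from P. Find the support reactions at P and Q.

P_x = -25.00 kN, P_y = 17.83 kN, Q_y = 19.70 kN

Resultant of the distributed load: 17.06 × 2.2 = 37.532 kN at 2.1 m from P.
Moments about P: Q_y·4 − (17.06·2.2)·2.1 = 0 → Q_y = 78.8172/4 = 19.7043 ≈ 19.70 kN.
ΣF_y = 0: P_y + 19.7043 − 17.06·2.2 = 0 → P_y = 17.83 kN.
ΣF_x = 0: P_x + 25 = 0 → P_x = -25.00 kN.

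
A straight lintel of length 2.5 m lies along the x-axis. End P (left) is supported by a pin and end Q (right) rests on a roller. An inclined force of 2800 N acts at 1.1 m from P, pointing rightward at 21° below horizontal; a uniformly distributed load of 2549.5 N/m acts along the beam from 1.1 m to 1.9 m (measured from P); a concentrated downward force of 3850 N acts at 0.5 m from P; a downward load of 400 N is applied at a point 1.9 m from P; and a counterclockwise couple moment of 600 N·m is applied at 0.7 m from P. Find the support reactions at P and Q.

Resultant of the distributed load: 2549.5 × 0.8 = 2039.6 N at 1.5 m from P.
Taking moments about P: Q_y·2.5 − 2800·sin21°·1.1 − (2549.5·0.8)·1.5 − 3850·0.5 − 400·1.9 + 600 = 0 → Q_y = 6248.17/2.5 = 2499.27 ≈ 2499 N.
ΣF_y = 0: P_y + 2499.27 − 2800·sin21° − 2549.5·0.8 − 3850 − 400 = 0 → P_y = 4794 N.
ΣF_x = 0: P_x + 2800·cos21° = 0 → P_x = -2614 N.

P_x = -2614 N, P_y = 4794 N, Q_y = 2499 N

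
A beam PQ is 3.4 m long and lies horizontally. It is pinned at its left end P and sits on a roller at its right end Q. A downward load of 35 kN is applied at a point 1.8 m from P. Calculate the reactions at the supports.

Moments about P: Q_y·3.4 − 35·1.8 = 0 → Q_y = 63/3.4 = 18.5294 ≈ 18.53 kN.
ΣF_y = 0: P_y + 18.5294 − 35 = 0 → P_y = 16.47 kN.
ΣF_x = 0: no horizontal applied forces, so P_x = 0.

P_x = 0, P_y = 16.47 kN, Q_y = 18.53 kN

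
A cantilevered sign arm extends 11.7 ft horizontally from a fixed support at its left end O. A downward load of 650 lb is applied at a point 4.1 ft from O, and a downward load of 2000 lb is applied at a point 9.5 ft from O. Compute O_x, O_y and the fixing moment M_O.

ΣF_x = 0: O_x = 0.
ΣF_y = 0: O_y − 650 − 2000 = 0 → O_y = 2650 lb.
ΣM about O: M_O − 650·4.1 − 2000·9.5 = 0 → M_O = 21660 lb·ft.

O_x = 0, O_y = 2650 lb, M_O = 21660 lb·ft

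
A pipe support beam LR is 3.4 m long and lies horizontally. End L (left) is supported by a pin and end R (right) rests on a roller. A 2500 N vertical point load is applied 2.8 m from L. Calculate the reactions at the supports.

L_x = 0, L_y = 441.2 N, R_y = 2059 N

Taking moments about L: R_y·3.4 − 2500·2.8 = 0 → R_y = 7000/3.4 = 2058.82 ≈ 2059 N.
ΣF_y = 0: L_y + 2058.82 − 2500 = 0 → L_y = 441.2 N.
ΣF_x = 0: no horizontal applied forces, so L_x = 0.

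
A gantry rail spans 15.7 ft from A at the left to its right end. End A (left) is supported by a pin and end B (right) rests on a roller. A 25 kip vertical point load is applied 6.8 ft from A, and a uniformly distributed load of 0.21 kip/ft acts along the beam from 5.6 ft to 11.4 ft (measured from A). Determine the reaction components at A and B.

A_x = 0, A_y = 14.73 kip, B_y = 11.49 kip

Resultant of the distributed load: 0.21 × 5.8 = 1.218 kip at 8.5 ft from A.
Moments about A: B_y·15.7 − 25·6.8 − (0.21·5.8)·8.5 = 0 → B_y = 180.353/15.7 = 11.4875 ≈ 11.49 kip.
ΣF_y = 0: A_y + 11.4875 − 25 − 0.21·5.8 = 0 → A_y = 14.73 kip.
ΣF_x = 0: no horizontal applied forces, so A_x = 0.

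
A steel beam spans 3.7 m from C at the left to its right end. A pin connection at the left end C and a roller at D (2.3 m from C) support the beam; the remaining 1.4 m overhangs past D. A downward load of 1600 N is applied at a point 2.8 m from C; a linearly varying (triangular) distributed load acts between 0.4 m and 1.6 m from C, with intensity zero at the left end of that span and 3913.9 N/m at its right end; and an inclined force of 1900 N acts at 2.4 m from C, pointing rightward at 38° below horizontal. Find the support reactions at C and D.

Resultant of the triangular load: ½ × 3913.9 × 1.2 = 2348.34 N, acting at 1.2 m from C (one-third of the span from the peak).
Taking moments about C: D_y·2.3 − 1600·2.8 − (½·3913.9·1.2)·1.2 − 1900·sin38°·2.4 = 0 → D_y = 10105.4/2.3 = 4393.65 ≈ 4394 N.
ΣF_y = 0: C_y + 4393.65 − 1600 − ½·3913.9·1.2 − 1900·sin38° = 0 → C_y = 724.4 N.
ΣF_x = 0: C_x + 1900·cos38° = 0 → C_x = -1497 N.

C_x = -1497 N, C_y = 724.4 N, D_y = 4394 N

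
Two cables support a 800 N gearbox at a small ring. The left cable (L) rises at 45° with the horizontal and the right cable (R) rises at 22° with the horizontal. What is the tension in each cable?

T_L = 805.8 N, T_R = 614.5 N

ΣF_x = 0: −T_L·cos45° + T_R·cos22° = 0 → T_R = 0.762639·T_L.
ΣF_y = 0: T_L·sin45° + T_R·sin22° = 800.
Substitute: T_L·(0.707107 + 0.762639·0.374607) = 800 → T_L = 805.804 ≈ 805.8 N.
Then T_R = 0.762639 × 805.804 = 614.5 N.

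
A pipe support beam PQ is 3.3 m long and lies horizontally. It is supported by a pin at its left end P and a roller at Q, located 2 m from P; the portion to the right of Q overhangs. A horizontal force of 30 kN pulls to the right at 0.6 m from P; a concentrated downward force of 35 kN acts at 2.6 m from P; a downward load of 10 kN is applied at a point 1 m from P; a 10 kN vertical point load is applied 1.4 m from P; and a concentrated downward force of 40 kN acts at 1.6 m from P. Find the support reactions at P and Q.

P_x = -30.00 kN, P_y = 5.500 kN, Q_y = 89.50 kN

Moments about P: Q_y·2 − 35·2.6 − 10·1 − 10·1.4 − 40·1.6 = 0 → Q_y = 179/2 = 89.50 kN.
ΣF_y = 0: P_y + 89.5 − 35 − 10 − 10 − 40 = 0 → P_y = 5.500 kN.
ΣF_x = 0: P_x + 30 = 0 → P_x = -30.00 kN.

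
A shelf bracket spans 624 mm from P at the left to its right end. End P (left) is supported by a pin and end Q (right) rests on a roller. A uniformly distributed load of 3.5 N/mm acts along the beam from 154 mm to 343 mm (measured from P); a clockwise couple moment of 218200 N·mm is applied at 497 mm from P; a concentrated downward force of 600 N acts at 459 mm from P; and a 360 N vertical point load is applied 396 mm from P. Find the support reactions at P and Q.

Resultant of the distributed load: 3.5 × 189 = 661.5 N at 248.5 mm from P.
Taking moments about P: Q_y·624 − (3.5·189)·248.5 − 218200 − 600·459 − 360·396 = 0 → Q_y = 800542.75/624 = 1282.92 ≈ 1283 N.
ΣF_y = 0: P_y + 1282.92 − 3.5·189 − 600 − 360 = 0 → P_y = 338.6 N.
ΣF_x = 0: no horizontal applied forces, so P_x = 0.

P_x = 0, P_y = 338.6 N, Q_y = 1283 N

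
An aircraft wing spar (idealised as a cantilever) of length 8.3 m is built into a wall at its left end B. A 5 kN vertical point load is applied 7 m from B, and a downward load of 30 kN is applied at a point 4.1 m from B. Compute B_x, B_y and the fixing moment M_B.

ΣF_x = 0: B_x = 0.
ΣF_y = 0: B_y − 5 − 30 = 0 → B_y = 35.00 kN.
ΣM about B: M_B − 5·7 − 30·4.1 = 0 → M_B = 158.0 kN·m.

B_x = 0, B_y = 35.00 kN, M_B = 158.0 kN·m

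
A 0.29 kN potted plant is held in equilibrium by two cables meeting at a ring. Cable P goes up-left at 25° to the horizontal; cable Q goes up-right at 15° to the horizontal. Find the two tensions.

ΣF_x = 0: −T_P·cos25° + T_Q·cos15° = 0 → T_Q = 0.938279·T_P.
ΣF_y = 0: T_P·sin25° + T_Q·sin15° = 0.29.
Substitute: T_P·(0.422618 + 0.938279·0.258819) = 0.29 → T_P = 0.435787 ≈ 0.4358 kN.
Then T_Q = 0.938279 × 0.435787 = 0.4089 kN.

T_P = 0.4358 kN, T_Q = 0.4089 kN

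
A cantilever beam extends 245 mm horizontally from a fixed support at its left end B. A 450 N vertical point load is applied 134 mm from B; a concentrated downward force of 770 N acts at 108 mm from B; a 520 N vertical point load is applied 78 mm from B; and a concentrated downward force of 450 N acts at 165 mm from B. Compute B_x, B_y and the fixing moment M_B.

B_x = 0, B_y = 2190 N, M_B = 258300 N·mm

ΣF_x = 0: B_x = 0.
ΣF_y = 0: B_y − 450 − 770 − 520 − 450 = 0 → B_y = 2190 N.
ΣM about B: M_B − 450·134 − 770·108 − 520·78 − 450·165 = 0 → M_B = 258300 N·mm.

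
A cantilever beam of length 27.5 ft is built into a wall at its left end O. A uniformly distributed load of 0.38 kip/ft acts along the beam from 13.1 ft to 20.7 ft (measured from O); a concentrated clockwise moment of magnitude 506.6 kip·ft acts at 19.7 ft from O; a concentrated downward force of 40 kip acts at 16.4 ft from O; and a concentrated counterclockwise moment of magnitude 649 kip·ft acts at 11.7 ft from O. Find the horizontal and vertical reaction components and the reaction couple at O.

Resultant of the distributed load: 0.38 × 7.6 = 2.888 kip at 16.9 ft from O.
ΣF_x = 0: O_x = 0.
ΣF_y = 0: O_y − 0.38·7.6 − 40 = 0 → O_y = 42.89 kip.
ΣM about O: M_O − (0.38·7.6)·16.9 − 506.6 − 40·16.4 + 649 = 0 → M_O = 562.4 kip·ft.

O_x = 0, O_y = 42.89 kip, M_O = 562.4 kip·ft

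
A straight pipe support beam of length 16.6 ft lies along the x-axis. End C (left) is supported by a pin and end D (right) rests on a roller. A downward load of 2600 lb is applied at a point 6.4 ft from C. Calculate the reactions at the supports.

Moments about C: D_y·16.6 − 2600·6.4 = 0 → D_y = 16640/16.6 = 1002.41 ≈ 1002 lb.
ΣF_y = 0: C_y + 1002.41 − 2600 = 0 → C_y = 1598 lb.
ΣF_x = 0: no horizontal applied forces, so C_x = 0.

C_x = 0, C_y = 1598 lb, D_y = 1002 lb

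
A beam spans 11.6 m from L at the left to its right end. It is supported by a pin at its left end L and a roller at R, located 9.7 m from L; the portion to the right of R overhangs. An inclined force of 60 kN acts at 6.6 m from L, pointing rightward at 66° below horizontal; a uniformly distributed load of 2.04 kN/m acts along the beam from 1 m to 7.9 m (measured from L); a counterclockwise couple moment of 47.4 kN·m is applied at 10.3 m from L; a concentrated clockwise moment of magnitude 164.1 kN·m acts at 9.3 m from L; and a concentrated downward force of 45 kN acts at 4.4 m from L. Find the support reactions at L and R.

L_x = -24.40 kN, L_y = 37.69 kN, R_y = 76.20 kN

Resultant of the distributed load: 2.04 × 6.9 = 14.076 kN at 4.45 m from L.
Taking moments about L: R_y·9.7 − 60·sin66°·6.6 − (2.04·6.9)·4.45 + 47.4 − 164.1 − 45·4.4 = 0 → R_y = 739.102/9.7 = 76.1961 ≈ 76.20 kN.
ΣF_y = 0: L_y + 76.1961 − 60·sin66° − 2.04·6.9 − 45 = 0 → L_y = 37.69 kN.
ΣF_x = 0: L_x + 60·cos66° = 0 → L_x = -24.40 kN.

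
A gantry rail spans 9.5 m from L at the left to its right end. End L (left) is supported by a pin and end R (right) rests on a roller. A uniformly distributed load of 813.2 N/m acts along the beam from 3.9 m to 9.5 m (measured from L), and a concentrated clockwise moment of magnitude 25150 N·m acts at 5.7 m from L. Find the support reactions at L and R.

L_x = 0, L_y = -1305 N, R_y = 5859 N

Resultant of the distributed load: 813.2 × 5.6 = 4553.92 N at 6.7 m from L.
Taking moments about L: R_y·9.5 − (813.2·5.6)·6.7 − 25150 = 0 → R_y = 55661.264/9.5 = 5859.08 ≈ 5859 N.
ΣF_y = 0: L_y + 5859.08 − 813.2·5.6 = 0 → L_y = -1305 N.
ΣF_x = 0: no horizontal applied forces, so L_x = 0.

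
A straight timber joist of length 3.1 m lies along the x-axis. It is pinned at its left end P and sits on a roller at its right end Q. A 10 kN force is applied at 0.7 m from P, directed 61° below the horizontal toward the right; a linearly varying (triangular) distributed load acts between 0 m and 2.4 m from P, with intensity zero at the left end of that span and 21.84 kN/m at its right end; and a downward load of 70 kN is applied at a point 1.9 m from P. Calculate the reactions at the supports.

P_x = -4.848 kN, P_y = 46.55 kN, Q_y = 58.40 kN

Resultant of the triangular load: ½ × 21.84 × 2.4 = 26.208 kN, acting at 1.6 m from P (one-third of the span from the peak).
ΣM about P: Q_y·3.1 − 10·sin61°·0.7 − (½·21.84·2.4)·1.6 − 70·1.9 = 0 → Q_y = 181.055/3.1 = 58.4048 ≈ 58.40 kN.
ΣF_y = 0: P_y + 58.4048 − 10·sin61° − ½·21.84·2.4 − 70 = 0 → P_y = 46.55 kN.
ΣF_x = 0: P_x + 10·cos61° = 0 → P_x = -4.848 kN.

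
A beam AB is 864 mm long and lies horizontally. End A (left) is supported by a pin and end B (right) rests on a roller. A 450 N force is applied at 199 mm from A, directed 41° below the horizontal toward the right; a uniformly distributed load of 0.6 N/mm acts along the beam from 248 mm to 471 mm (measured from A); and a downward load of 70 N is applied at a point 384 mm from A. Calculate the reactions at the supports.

A_x = -339.6 N, A_y = 344.2 N, B_y = 154.8 N

Resultant of the distributed load: 0.6 × 223 = 133.8 N at 359.5 mm from A.
ΣM about A: B_y·864 − 450·sin41°·199 − (0.6·223)·359.5 − 70·384 = 0 → B_y = 133731/864 = 154.781 ≈ 154.8 N.
ΣF_y = 0: A_y + 154.781 − 450·sin41° − 0.6·223 − 70 = 0 → A_y = 344.2 N.
ΣF_x = 0: A_x + 450·cos41° = 0 → A_x = -339.6 N.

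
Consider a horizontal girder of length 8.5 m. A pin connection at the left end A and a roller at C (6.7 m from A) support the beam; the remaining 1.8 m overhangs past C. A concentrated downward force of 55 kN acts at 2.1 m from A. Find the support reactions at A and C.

A_x = 0, A_y = 37.76 kN, C_y = 17.24 kN

Taking moments about A: C_y·6.7 − 55·2.1 = 0 → C_y = 115.5/6.7 = 17.2388 ≈ 17.24 kN.
ΣF_y = 0: A_y + 17.2388 − 55 = 0 → A_y = 37.76 kN.
ΣF_x = 0: no horizontal applied forces, so A_x = 0.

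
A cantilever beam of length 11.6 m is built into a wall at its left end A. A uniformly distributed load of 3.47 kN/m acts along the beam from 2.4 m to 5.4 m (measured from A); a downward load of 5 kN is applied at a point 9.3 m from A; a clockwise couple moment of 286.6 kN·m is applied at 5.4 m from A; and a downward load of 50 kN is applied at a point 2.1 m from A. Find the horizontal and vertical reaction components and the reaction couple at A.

A_x = 0, A_y = 65.41 kN, M_A = 478.7 kN·m

Resultant of the distributed load: 3.47 × 3 = 10.41 kN at 3.9 m from A.
ΣF_x = 0: A_x = 0.
ΣF_y = 0: A_y − 3.47·3 − 5 − 50 = 0 → A_y = 65.41 kN.
ΣM about A: M_A − (3.47·3)·3.9 − 5·9.3 − 286.6 − 50·2.1 = 0 → M_A = 478.7 kN·m.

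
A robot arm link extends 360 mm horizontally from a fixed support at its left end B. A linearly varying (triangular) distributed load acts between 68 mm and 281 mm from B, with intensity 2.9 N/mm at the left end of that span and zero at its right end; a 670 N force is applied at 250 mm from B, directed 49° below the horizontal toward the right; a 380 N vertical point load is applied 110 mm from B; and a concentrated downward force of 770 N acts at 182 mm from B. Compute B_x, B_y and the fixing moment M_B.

B_x = -439.6 N, B_y = 1965 N, M_B = 351300 N·mm

Resultant of the triangular load: ½ × 2.9 × 213 = 308.85 N, acting at 139 mm from B (one-third of the span from the peak).
ΣF_x = 0: B_x + 670·cos49° = 0 → B_x = -439.6 N.
ΣF_y = 0: B_y − ½·2.9·213 − 670·sin49° − 380 − 770 = 0 → B_y = 1965 N.
ΣM about B: M_B − (½·2.9·213)·139 − 670·sin49°·250 − 380·110 − 770·182 = 0 → M_B = 351300 N·mm.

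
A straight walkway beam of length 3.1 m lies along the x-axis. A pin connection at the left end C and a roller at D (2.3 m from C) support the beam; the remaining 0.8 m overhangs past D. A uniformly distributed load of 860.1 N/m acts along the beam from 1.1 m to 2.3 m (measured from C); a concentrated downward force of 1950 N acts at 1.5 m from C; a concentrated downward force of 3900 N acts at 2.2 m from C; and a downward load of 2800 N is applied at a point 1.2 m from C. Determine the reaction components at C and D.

C_x = 0, C_y = 2456 N, D_y = 7226 N

Resultant of the distributed load: 860.1 × 1.2 = 1032.12 N at 1.7 m from C.
Taking moments about C: D_y·2.3 − (860.1·1.2)·1.7 − 1950·1.5 − 3900·2.2 − 2800·1.2 = 0 → D_y = 16619.604/2.3 = 7225.91 ≈ 7226 N.
ΣF_y = 0: C_y + 7225.91 − 860.1·1.2 − 1950 − 3900 − 2800 = 0 → C_y = 2456 N.
ΣF_x = 0: no horizontal applied forces, so C_x = 0.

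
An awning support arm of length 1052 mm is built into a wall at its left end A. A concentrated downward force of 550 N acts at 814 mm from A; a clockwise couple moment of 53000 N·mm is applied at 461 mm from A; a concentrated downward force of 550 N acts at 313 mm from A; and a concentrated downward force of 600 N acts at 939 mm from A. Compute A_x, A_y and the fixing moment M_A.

ΣF_x = 0: A_x = 0.
ΣF_y = 0: A_y − 550 − 550 − 600 = 0 → A_y = 1700 N.
ΣM about A: M_A − 550·814 − 53000 − 550·313 − 600·939 = 0 → M_A = 1236000 N·mm.

A_x = 0, A_y = 1700 N, M_A = 1236000 N·mm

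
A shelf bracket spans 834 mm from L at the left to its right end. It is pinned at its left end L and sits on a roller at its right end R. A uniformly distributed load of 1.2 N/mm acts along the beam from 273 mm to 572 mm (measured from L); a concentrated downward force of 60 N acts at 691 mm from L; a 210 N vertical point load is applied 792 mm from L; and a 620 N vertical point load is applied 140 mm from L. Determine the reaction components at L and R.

L_x = 0, L_y = 713.8 N, R_y = 535.0 N

Resultant of the distributed load: 1.2 × 299 = 358.8 N at 422.5 mm from L.
Taking moments about L: R_y·834 − (1.2·299)·422.5 − 60·691 − 210·792 − 620·140 = 0 → R_y = 446173/834 = 534.98 ≈ 535.0 N.
ΣF_y = 0: L_y + 534.98 − 1.2·299 − 60 − 210 − 620 = 0 → L_y = 713.8 N.
ΣF_x = 0: no horizontal applied forces, so L_x = 0.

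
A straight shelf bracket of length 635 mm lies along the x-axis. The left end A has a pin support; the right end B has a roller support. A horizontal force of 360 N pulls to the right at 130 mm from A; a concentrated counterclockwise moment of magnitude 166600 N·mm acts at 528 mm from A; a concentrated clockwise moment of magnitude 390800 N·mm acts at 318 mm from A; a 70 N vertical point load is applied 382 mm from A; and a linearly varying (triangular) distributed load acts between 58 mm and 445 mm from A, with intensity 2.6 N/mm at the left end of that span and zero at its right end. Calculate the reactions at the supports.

A_x = -360.0 N, A_y = 29.76 N, B_y = 543.3 N

Resultant of the triangular load: ½ × 2.6 × 387 = 503.1 N, acting at 187 mm from A (one-third of the span from the peak).
Moments about A: B_y·635 + 166600 − 390800 − 70·382 − (½·2.6·387)·187 = 0 → B_y = 345019.7/635 = 543.338 ≈ 543.3 N.
ΣF_y = 0: A_y + 543.338 − 70 − ½·2.6·387 = 0 → A_y = 29.76 N.
ΣF_x = 0: A_x + 360 = 0 → A_x = -360.0 N.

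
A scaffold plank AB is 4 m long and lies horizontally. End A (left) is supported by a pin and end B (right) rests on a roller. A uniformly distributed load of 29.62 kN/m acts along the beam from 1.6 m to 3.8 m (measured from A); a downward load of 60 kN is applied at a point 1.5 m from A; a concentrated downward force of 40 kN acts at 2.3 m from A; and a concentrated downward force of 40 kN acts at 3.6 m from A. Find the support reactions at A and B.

Resultant of the distributed load: 29.62 × 2.2 = 65.164 kN at 2.7 m from A.
ΣM about A: B_y·4 − (29.62·2.2)·2.7 − 60·1.5 − 40·2.3 − 40·3.6 = 0 → B_y = 501.9428/4 = 125.486 ≈ 125.5 kN.
ΣF_y = 0: A_y + 125.486 − 29.62·2.2 − 60 − 40 − 40 = 0 → A_y = 79.68 kN.
ΣF_x = 0: no horizontal applied forces, so A_x = 0.

A_x = 0, A_y = 79.68 kN, B_y = 125.5 kN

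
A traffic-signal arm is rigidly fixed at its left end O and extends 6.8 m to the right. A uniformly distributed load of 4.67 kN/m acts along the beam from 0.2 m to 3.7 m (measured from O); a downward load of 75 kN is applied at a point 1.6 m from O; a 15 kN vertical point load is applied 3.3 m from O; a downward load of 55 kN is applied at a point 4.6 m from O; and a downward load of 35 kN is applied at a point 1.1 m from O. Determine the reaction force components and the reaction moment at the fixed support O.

O_x = 0, O_y = 196.3 kN, M_O = 492.9 kN·m

Resultant of the distributed load: 4.67 × 3.5 = 16.345 kN at 1.95 m from O.
ΣF_x = 0: O_x = 0.
ΣF_y = 0: O_y − 4.67·3.5 − 75 − 15 − 55 − 35 = 0 → O_y = 196.3 kN.
ΣM about O: M_O − (4.67·3.5)·1.95 − 75·1.6 − 15·3.3 − 55·4.6 − 35·1.1 = 0 → M_O = 492.9 kN·m.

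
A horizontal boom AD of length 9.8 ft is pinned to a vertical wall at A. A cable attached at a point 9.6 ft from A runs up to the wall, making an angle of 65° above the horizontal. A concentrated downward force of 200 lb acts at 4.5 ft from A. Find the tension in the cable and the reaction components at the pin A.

ΣM about A: T·sin65°·9.6 − 200·4.5 = 0 → T = 900/(9.6·0.906308) = 103.442 ≈ 103.4 lb.
ΣF_x = 0: A_x − T·cos65° = 0 → A_x = 103.442 × 0.422618 = 43.72 lb.
ΣF_y = 0: A_y + T·sin65° − 200 = 0 → A_y = 200 − 103.442 × 0.906308 = 106.2 lb.

T = 103.4 lb, A_x = 43.72 lb, A_y = 106.2 lb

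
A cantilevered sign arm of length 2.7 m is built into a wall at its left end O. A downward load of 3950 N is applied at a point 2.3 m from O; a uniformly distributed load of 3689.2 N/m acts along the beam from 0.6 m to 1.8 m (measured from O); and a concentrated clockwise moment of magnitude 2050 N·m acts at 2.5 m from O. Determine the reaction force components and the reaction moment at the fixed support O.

Resultant of the distributed load: 3689.2 × 1.2 = 4427.04 N at 1.2 m from O.
ΣF_x = 0: O_x = 0.
ΣF_y = 0: O_y − 3950 − 3689.2·1.2 = 0 → O_y = 8377 N.
ΣM about O: M_O − 3950·2.3 − (3689.2·1.2)·1.2 − 2050 = 0 → M_O = 16450 N·m.

O_x = 0, O_y = 8377 N, M_O = 16450 N·m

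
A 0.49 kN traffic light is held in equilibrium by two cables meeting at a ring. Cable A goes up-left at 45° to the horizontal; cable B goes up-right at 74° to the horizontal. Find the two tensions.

T_A = 0.1544 kN, T_B = 0.3962 kN

ΣF_x = 0: −T_A·cos45° + T_B·cos74° = 0 → T_B = 2.56535·T_A.
ΣF_y = 0: T_A·sin45° + T_B·sin74° = 0.49.
Substitute: T_A·(0.707107 + 2.56535·0.961262) = 0.49 → T_A = 0.154424 ≈ 0.1544 kN.
Then T_B = 2.56535 × 0.154424 = 0.3962 kN.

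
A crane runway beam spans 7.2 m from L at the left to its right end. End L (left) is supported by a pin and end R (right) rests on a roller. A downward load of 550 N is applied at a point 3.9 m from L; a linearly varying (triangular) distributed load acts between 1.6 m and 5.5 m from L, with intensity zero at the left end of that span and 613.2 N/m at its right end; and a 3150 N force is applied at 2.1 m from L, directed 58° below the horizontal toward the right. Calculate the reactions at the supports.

L_x = -1669 N, L_y = 2643 N, R_y = 1775 N

Resultant of the triangular load: ½ × 613.2 × 3.9 = 1195.74 N, acting at 4.2 m from L (one-third of the span from the peak).
Moments about L: R_y·7.2 − 550·3.9 − (½·613.2·3.9)·4.2 − 3150·sin58°·2.1 = 0 → R_y = 12776.9/7.2 = 1774.57 ≈ 1775 N.
ΣF_y = 0: L_y + 1774.57 − 550 − ½·613.2·3.9 − 3150·sin58° = 0 → L_y = 2643 N.
ΣF_x = 0: L_x + 3150·cos58° = 0 → L_x = -1669 N.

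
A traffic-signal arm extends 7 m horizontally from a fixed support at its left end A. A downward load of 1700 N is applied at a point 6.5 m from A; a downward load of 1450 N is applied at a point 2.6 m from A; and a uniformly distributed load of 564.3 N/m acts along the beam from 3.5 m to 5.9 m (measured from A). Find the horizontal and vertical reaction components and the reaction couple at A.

A_x = 0, A_y = 4504 N, M_A = 21190 N·m

Resultant of the distributed load: 564.3 × 2.4 = 1354.32 N at 4.7 m from A.
ΣF_x = 0: A_x = 0.
ΣF_y = 0: A_y − 1700 − 1450 − 564.3·2.4 = 0 → A_y = 4504 N.
ΣM about A: M_A − 1700·6.5 − 1450·2.6 − (564.3·2.4)·4.7 = 0 → M_A = 21190 N·m.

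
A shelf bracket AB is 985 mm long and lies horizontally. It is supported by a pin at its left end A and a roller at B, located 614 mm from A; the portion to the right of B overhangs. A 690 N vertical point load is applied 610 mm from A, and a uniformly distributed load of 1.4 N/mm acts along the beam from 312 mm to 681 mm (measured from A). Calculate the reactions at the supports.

A_x = 0, A_y = 103.4 N, B_y = 1103 N

Resultant of the distributed load: 1.4 × 369 = 516.6 N at 496.5 mm from A.
Taking moments about A: B_y·614 − 690·610 − (1.4·369)·496.5 = 0 → B_y = 677391.9/614 = 1103.24 ≈ 1103 N.
ΣF_y = 0: A_y + 1103.24 − 690 − 1.4·369 = 0 → A_y = 103.4 N.
ΣF_x = 0: no horizontal applied forces, so A_x = 0.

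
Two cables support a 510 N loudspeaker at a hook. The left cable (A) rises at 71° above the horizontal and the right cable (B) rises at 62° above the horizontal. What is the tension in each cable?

ΣF_x = 0: −T_A·cos71° + T_B·cos62° = 0 → T_B = 0.693478·T_A.
ΣF_y = 0: T_A·sin71° + T_B·sin62° = 510.
Substitute: T_A·(0.945519 + 0.693478·0.882948) = 510 → T_A = 327.38 ≈ 327.4 N.
Then T_B = 0.693478 × 327.38 = 227.0 N.

T_A = 327.4 N, T_B = 227.0 N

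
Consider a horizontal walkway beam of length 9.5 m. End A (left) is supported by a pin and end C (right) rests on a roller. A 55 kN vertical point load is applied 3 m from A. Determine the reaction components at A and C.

A_x = 0, A_y = 37.63 kN, C_y = 17.37 kN

Moments about A: C_y·9.5 − 55·3 = 0 → C_y = 165/9.5 = 17.3684 ≈ 17.37 kN.
ΣF_y = 0: A_y + 17.3684 − 55 = 0 → A_y = 37.63 kN.
ΣF_x = 0: no horizontal applied forces, so A_x = 0.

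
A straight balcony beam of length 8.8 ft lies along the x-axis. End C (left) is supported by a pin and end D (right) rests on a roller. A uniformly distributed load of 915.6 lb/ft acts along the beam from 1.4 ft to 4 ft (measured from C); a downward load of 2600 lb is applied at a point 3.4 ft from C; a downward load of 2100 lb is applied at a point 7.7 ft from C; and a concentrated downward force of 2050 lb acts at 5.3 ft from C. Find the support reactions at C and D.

Resultant of the distributed load: 915.6 × 2.6 = 2380.56 lb at 2.7 ft from C.
Moments about C: D_y·8.8 − (915.6·2.6)·2.7 − 2600·3.4 − 2100·7.7 − 2050·5.3 = 0 → D_y = 42302.512/8.8 = 4807.1 ≈ 4807 lb.
ΣF_y = 0: C_y + 4807.1 − 915.6·2.6 − 2600 − 2100 − 2050 = 0 → C_y = 4323 lb.
ΣF_x = 0: no horizontal applied forces, so C_x = 0.

C_x = 0, C_y = 4323 lb, D_y = 4807 lb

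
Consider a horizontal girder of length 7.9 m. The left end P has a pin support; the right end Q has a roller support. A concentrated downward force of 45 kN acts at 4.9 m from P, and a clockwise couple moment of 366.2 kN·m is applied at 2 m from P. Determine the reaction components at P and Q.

P_x = 0, P_y = -29.27 kN, Q_y = 74.27 kN

Taking moments about P: Q_y·7.9 − 45·4.9 − 366.2 = 0 → Q_y = 586.7/7.9 = 74.2658 ≈ 74.27 kN.
ΣF_y = 0: P_y + 74.2658 − 45 = 0 → P_y = -29.27 kN.
ΣF_x = 0: no horizontal applied forces, so P_x = 0.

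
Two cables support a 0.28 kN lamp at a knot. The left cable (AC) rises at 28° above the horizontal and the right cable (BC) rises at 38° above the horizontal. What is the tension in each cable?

ΣF_x = 0: −T_AC·cos28° + T_BC·cos38° = 0 → T_BC = 1.12048·T_AC.
ΣF_y = 0: T_AC·sin28° + T_BC·sin38° = 0.28.
Substitute: T_AC·(0.469472 + 1.12048·0.615661) = 0.28 → T_AC = 0.241523 ≈ 0.2415 kN.
Then T_BC = 1.12048 × 0.241523 = 0.2706 kN.

T_AC = 0.2415 kN, T_BC = 0.2706 kN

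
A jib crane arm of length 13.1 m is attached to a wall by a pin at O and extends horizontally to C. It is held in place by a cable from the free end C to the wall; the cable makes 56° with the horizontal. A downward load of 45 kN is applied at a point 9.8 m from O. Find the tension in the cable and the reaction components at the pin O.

ΣM about O: T·sin56°·13.1 − 45·9.8 = 0 → T = 441/(13.1·0.829038) = 40.6062 ≈ 40.61 kN.
ΣF_x = 0: O_x − T·cos56° = 0 → O_x = 40.6062 × 0.559193 = 22.71 kN.
ΣF_y = 0: O_y + T·sin56° − 45 = 0 → O_y = 45 − 40.6062 × 0.829038 = 11.34 kN.

T = 40.61 kN, O_x = 22.71 kN, O_y = 11.34 kN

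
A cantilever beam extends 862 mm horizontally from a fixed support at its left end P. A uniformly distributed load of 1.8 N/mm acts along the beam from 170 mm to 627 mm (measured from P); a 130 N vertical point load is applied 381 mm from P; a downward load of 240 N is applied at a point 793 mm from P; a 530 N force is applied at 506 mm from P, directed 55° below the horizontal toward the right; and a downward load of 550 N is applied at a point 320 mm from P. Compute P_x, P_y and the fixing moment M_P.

Resultant of the distributed load: 1.8 × 457 = 822.6 N at 398.5 mm from P.
ΣF_x = 0: P_x + 530·cos55° = 0 → P_x = -304.0 N.
ΣF_y = 0: P_y − 1.8·457 − 130 − 240 − 530·sin55° − 550 = 0 → P_y = 2177 N.
ΣM about P: M_P − (1.8·457)·398.5 − 130·381 − 240·793 − 530·sin55°·506 − 550·320 = 0 → M_P = 963300 N·mm.

P_x = -304.0 N, P_y = 2177 N, M_P = 963300 N·mm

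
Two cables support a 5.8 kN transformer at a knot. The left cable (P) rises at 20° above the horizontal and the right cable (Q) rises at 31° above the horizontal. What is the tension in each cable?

T_P = 6.397 kN, T_Q = 7.013 kN

ΣF_x = 0: −T_P·cos20° + T_Q·cos31° = 0 → T_Q = 1.09628·T_P.
ΣF_y = 0: T_P·sin20° + T_Q·sin31° = 5.8.
Substitute: T_P·(0.34202 + 1.09628·0.515038) = 5.8 → T_P = 6.39721 ≈ 6.397 kN.
Then T_Q = 1.09628 × 6.39721 = 7.013 kN.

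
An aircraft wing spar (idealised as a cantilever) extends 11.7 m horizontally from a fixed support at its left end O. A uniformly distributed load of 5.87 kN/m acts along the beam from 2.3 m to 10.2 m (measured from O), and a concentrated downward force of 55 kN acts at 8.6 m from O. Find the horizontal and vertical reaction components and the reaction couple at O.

O_x = 0, O_y = 101.4 kN, M_O = 762.8 kN·m

Resultant of the distributed load: 5.87 × 7.9 = 46.373 kN at 6.25 m from O.
ΣF_x = 0: O_x = 0.
ΣF_y = 0: O_y − 5.87·7.9 − 55 = 0 → O_y = 101.4 kN.
ΣM about O: M_O − (5.87·7.9)·6.25 − 55·8.6 = 0 → M_O = 762.8 kN·m.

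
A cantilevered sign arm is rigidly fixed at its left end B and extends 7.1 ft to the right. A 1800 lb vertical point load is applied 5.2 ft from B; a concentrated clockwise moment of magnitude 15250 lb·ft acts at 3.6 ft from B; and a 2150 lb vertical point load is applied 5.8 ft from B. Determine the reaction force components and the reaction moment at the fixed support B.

B_x = 0, B_y = 3950 lb, M_B = 37080 lb·ft

ΣF_x = 0: B_x = 0.
ΣF_y = 0: B_y − 1800 − 2150 = 0 → B_y = 3950 lb.
ΣM about B: M_B − 1800·5.2 − 15250 − 2150·5.8 = 0 → M_B = 37080 lb·ft.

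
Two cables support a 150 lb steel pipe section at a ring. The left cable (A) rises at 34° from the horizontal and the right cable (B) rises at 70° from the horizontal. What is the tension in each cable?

ΣF_x = 0: −T_A·cos34° + T_B·cos70° = 0 → T_B = 2.42394·T_A.
ΣF_y = 0: T_A·sin34° + T_B·sin70° = 150.
Substitute: T_A·(0.559193 + 2.42394·0.939693) = 150 → T_A = 52.8736 ≈ 52.87 lb.
Then T_B = 2.42394 × 52.8736 = 128.2 lb.

T_A = 52.87 lb, T_B = 128.2 lb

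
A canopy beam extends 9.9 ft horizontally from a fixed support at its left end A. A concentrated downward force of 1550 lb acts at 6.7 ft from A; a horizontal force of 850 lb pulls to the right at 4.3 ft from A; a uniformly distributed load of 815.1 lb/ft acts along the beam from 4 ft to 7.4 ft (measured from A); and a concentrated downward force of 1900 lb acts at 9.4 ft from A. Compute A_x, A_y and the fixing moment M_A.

Resultant of the distributed load: 815.1 × 3.4 = 2771.34 lb at 5.7 ft from A.
ΣF_x = 0: A_x + 850 = 0 → A_x = -850.0 lb.
ΣF_y = 0: A_y − 1550 − 815.1·3.4 − 1900 = 0 → A_y = 6221 lb.
ΣM about A: M_A − 1550·6.7 − (815.1·3.4)·5.7 − 1900·9.4 = 0 → M_A = 44040 lb·ft.

A_x = -850.0 lb, A_y = 6221 lb, M_A = 44040 lb·ft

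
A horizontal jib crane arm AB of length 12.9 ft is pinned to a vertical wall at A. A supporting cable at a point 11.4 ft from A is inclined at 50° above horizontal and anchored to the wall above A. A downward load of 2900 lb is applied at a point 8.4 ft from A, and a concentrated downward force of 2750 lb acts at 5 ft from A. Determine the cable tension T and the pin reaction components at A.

T = 4364 lb, A_x = 2805 lb, A_y = 2307 lb

ΣM about A: T·sin50°·11.4 − 2900·8.4 − 2750·5 = 0 → T = 38110/(11.4·0.766044) = 4363.96 ≈ 4364 lb.
ΣF_x = 0: A_x − T·cos50° = 0 → A_x = 4363.96 × 0.642788 = 2805 lb.
ΣF_y = 0: A_y + T·sin50° − 2900 − 2750 = 0 → A_y = 5650 − 4363.96 × 0.766044 = 2307 lb.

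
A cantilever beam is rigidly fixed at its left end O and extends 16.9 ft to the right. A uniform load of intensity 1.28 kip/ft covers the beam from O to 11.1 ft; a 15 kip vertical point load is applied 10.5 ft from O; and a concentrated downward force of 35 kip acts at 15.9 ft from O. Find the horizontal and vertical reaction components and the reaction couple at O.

Resultant of the distributed load: 1.28 × 11.1 = 14.208 kip at 5.55 ft from O.
ΣF_x = 0: O_x = 0.
ΣF_y = 0: O_y − 1.28·11.1 − 15 − 35 = 0 → O_y = 64.21 kip.
ΣM about O: M_O − (1.28·11.1)·5.55 − 15·10.5 − 35·15.9 = 0 → M_O = 792.9 kip·ft.

O_x = 0, O_y = 64.21 kip, M_O = 792.9 kip·ft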